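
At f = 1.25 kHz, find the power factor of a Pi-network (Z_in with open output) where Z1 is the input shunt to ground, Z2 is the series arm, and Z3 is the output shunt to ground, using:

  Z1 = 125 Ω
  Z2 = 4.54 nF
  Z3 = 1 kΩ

Step 1 — Angular frequency: ω = 2π·f = 2π·1250 = 7854 rad/s.
Step 2 — Component impedances:
  Z1: Z = R = 125 Ω
  Z2: Z = 1/(jωC) = -j/(ω·C) = 0 - j2.804e+04 Ω
  Z3: Z = R = 1000 Ω
Step 3 — With open output, the series arm Z2 and the output shunt Z3 appear in series to ground: Z2 + Z3 = 1000 - j2.804e+04 Ω.
Step 4 — Parallel with input shunt Z1: Z_in = Z1 || (Z2 + Z3) = 125 - j0.5562 Ω = 125∠-0.3° Ω.
Step 5 — Power factor: PF = cos(φ) = Re(Z)/|Z| = 125/125 = 1.
Step 6 — Type: Im(Z) = -0.5562 ⇒ leading (phase φ = -0.3°).

PF = 1 (leading, φ = -0.3°)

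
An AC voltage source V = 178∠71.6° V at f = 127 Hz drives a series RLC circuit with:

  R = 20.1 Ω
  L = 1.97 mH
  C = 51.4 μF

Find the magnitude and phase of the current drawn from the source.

Step 1 — Angular frequency: ω = 2π·f = 2π·127 = 798 rad/s.
Step 2 — Component impedances:
  R: Z = R = 20.1 Ω
  L: Z = jωL = j·798·0.00197 = 0 + j1.572 Ω
  C: Z = 1/(jωC) = -j/(ω·C) = 0 - j24.38 Ω
Step 3 — Series combination: Z_total = R + L + C = 20.1 - j22.81 Ω = 30.4∠-48.6° Ω.
Step 4 — Source phasor: V = 178∠71.6° V = 56.19 + j168.9 V.
Step 5 — Ohm's law: I = V / Z_total = (56.19 + j168.9) / (20.1 - j22.81) = -2.946 + j5.06 A.
Step 6 — Convert to polar: |I| = 5.855 A, ∠I = 120.2°.

I = 5.855∠120.2° A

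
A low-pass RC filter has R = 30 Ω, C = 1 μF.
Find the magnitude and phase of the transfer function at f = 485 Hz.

Step 1 — Angular frequency: ω = 2π·485 = 3047 rad/s.
Step 2 — Transfer function: H(jω) = 1/(1 + jωRC).
Step 3 — Denominator: 1 + jωRC = 1 + j·3047·30·1e-06 = 1 + j0.09142.
Step 4 — H = 0.9917 - j0.09066.
Step 5 — Magnitude: |H| = 0.9958 (-0.0 dB); phase: φ = -5.2°.

|H| = 0.9958 (-0.0 dB), φ = -5.2°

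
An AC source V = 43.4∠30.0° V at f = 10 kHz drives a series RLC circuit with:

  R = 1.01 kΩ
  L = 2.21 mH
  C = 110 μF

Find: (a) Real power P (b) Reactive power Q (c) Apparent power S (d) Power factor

Step 1 — Angular frequency: ω = 2π·f = 2π·1e+04 = 6.283e+04 rad/s.
Step 2 — Component impedances:
  R: Z = R = 1010 Ω
  L: Z = jωL = j·6.283e+04·0.00221 = 0 + j138.9 Ω
  C: Z = 1/(jωC) = -j/(ω·C) = 0 - j0.1447 Ω
Step 3 — Series combination: Z_total = R + L + C = 1010 + j138.7 Ω = 1019∠7.8° Ω.
Step 4 — Source phasor: V = 43.4∠30.0° V = 37.59 + j21.7 V.
Step 5 — Current: I = V / Z = 0.03942 + j0.01607 A = 0.04257∠22.2° A.
Step 6 — Complex power: S = V·I* = 1.83 + j0.2514 VA.
Step 7 — Real power: P = Re(S) = 1.83 W.
Step 8 — Reactive power: Q = Im(S) = 0.2514 VAR.
Step 9 — Apparent power: |S| = 1.848 VA.
Step 10 — Power factor: PF = P/|S| = 0.9907 (lagging).

(a) P = 1.83 W  (b) Q = 0.2514 VAR  (c) S = 1.848 VA  (d) PF = 0.9907 (lagging)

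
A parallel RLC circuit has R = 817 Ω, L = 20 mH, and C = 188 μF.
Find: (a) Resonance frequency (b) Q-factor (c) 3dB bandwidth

Step 1 — Resonance: ω₀ = 1/√(LC) = 1/√(0.02·0.000188) = 515.7 rad/s.
Step 2 — f₀ = ω₀/(2π) = 82.08 Hz.
Step 3 — Parallel Q: Q = R/(ω₀L) = 817/(515.7·0.02) = 79.21.
Step 4 — Bandwidth: Δω = ω₀/Q = 6.511 rad/s; BW = Δω/(2π) = 1.036 Hz.

(a) f₀ = 82.08 Hz  (b) Q = 79.21  (c) BW = 1.036 Hz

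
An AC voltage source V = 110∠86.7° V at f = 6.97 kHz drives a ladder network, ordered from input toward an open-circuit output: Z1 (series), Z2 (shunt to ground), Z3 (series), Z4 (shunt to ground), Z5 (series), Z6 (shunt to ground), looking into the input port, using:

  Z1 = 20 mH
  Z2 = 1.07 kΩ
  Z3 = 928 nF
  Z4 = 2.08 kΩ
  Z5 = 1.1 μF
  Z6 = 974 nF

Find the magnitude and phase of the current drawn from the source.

Step 1 — Angular frequency: ω = 2π·f = 2π·6970 = 4.379e+04 rad/s.
Step 2 — Component impedances:
  Z1: Z = jωL = j·4.379e+04·0.02 = 0 + j875.9 Ω
  Z2: Z = R = 1070 Ω
  Z3: Z = 1/(jωC) = -j/(ω·C) = 0 - j24.61 Ω
  Z4: Z = R = 2080 Ω
  Z5: Z = 1/(jωC) = -j/(ω·C) = 0 - j20.76 Ω
  Z6: Z = 1/(jωC) = -j/(ω·C) = 0 - j23.44 Ω
Step 3 — Ladder network (open output): work backward from the far end, alternating series and parallel combinations. Z_in = 5.331 + j807.5 Ω = 807.5∠89.6° Ω.
Step 4 — Source phasor: V = 110∠86.7° V = 6.332 + j109.8 V.
Step 5 — Ohm's law: I = V / Z_total = (6.332 + j109.8) / (5.331 + j807.5) = 0.136 - j0.006944 A.
Step 6 — Convert to polar: |I| = 0.1362 A, ∠I = -2.9°.

I = 0.1362∠-2.9° A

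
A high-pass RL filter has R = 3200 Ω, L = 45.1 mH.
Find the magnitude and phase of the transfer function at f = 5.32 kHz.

Step 1 — Angular frequency: ω = 2π·5320 = 3.343e+04 rad/s.
Step 2 — Transfer function: H(jω) = jωL/(R + jωL).
Step 3 — Numerator jωL = j·1508; denominator R + jωL = 3200 + j1508.
Step 4 — H = 0.1816 + j0.3855.
Step 5 — Magnitude: |H| = 0.4262 (-7.4 dB); phase: φ = 64.8°.

|H| = 0.4262 (-7.4 dB), φ = 64.8°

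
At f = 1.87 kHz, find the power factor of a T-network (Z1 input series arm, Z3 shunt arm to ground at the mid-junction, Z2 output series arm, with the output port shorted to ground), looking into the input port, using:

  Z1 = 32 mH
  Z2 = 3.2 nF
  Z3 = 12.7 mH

Step 1 — Angular frequency: ω = 2π·f = 2π·1870 = 1.175e+04 rad/s.
Step 2 — Component impedances:
  Z1: Z = jωL = j·1.175e+04·0.032 = 0 + j376 Ω
  Z2: Z = 1/(jωC) = -j/(ω·C) = 0 - j2.66e+04 Ω
  Z3: Z = jωL = j·1.175e+04·0.0127 = 0 + j149.2 Ω
Step 3 — With the output port shorted to ground, the output series arm Z2 runs from the junction to ground; the shunt arm Z3 also runs from the junction to ground. They appear in parallel: Z3 || Z2 = 0 + j150.1 Ω.
Step 4 — Series with input arm Z1: Z_in = Z1 + (Z3 || Z2) = 0 + j526 Ω = 526∠90.0° Ω.
Step 5 — Power factor: PF = cos(φ) = Re(Z)/|Z| = 0/526 = 0.
Step 6 — Type: Im(Z) = 526 ⇒ lagging (phase φ = 90.0°).

PF = 0 (lagging, φ = 90.0°)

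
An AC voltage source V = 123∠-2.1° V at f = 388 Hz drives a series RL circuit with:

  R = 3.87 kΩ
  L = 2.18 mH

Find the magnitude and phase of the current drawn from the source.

Step 1 — Angular frequency: ω = 2π·f = 2π·388 = 2438 rad/s.
Step 2 — Component impedances:
  R: Z = R = 3870 Ω
  L: Z = jωL = j·2438·0.00218 = 0 + j5.315 Ω
Step 3 — Series combination: Z_total = R + L = 3870 + j5.315 Ω = 3870∠0.1° Ω.
Step 4 — Source phasor: V = 123∠-2.1° V = 122.9 - j4.507 V.
Step 5 — Ohm's law: I = V / Z_total = (122.9 - j4.507) / (3870 + j5.315) = 0.03176 - j0.001208 A.
Step 6 — Convert to polar: |I| = 0.03178 A, ∠I = -2.2°.

I = 0.03178∠-2.2° A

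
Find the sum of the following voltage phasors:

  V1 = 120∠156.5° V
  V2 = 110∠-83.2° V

Step 1 — Convert each phasor to rectangular form:
  V1 = 120·(cos(156.5°) + j·sin(156.5°)) = -110 + j47.85 V
  V2 = 110·(cos(-83.2°) + j·sin(-83.2°)) = 13.02 - j109.2 V
Step 2 — Sum components: V_total = -97.02 - j61.38 V.
Step 3 — Convert to polar: |V_total| = 114.8 V, ∠V_total = -147.7°.

V_total = 114.8∠-147.7° V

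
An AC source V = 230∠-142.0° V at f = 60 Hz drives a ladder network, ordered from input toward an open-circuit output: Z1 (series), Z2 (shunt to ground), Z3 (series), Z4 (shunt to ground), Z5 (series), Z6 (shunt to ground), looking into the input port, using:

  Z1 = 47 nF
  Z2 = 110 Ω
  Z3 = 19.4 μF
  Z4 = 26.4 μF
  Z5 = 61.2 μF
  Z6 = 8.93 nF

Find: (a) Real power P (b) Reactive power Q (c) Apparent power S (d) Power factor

Step 1 — Angular frequency: ω = 2π·f = 2π·60 = 377 rad/s.
Step 2 — Component impedances:
  Z1: Z = 1/(jωC) = -j/(ω·C) = 0 - j5.644e+04 Ω
  Z2: Z = R = 110 Ω
  Z3: Z = 1/(jωC) = -j/(ω·C) = 0 - j136.7 Ω
  Z4: Z = 1/(jωC) = -j/(ω·C) = 0 - j100.5 Ω
  Z5: Z = 1/(jωC) = -j/(ω·C) = 0 - j43.34 Ω
  Z6: Z = 1/(jωC) = -j/(ω·C) = 0 - j2.97e+05 Ω
Step 3 — Ladder network (open output): work backward from the far end, alternating series and parallel combinations. Z_in = 90.53 - j5.648e+04 Ω = 5.648e+04∠-89.9° Ω.
Step 4 — Source phasor: V = 230∠-142.0° V = -181.2 - j141.6 V.
Step 5 — Current: I = V / Z = 0.002502 - j0.003213 A = 0.004072∠-52.1° A.
Step 6 — Complex power: S = V·I* = 0.001501 - j0.9366 VA.
Step 7 — Real power: P = Re(S) = 0.001501 W.
Step 8 — Reactive power: Q = Im(S) = -0.9366 VAR.
Step 9 — Apparent power: |S| = 0.9366 VA.
Step 10 — Power factor: PF = P/|S| = 0.001603 (leading).

(a) P = 0.001501 W  (b) Q = -0.9366 VAR  (c) S = 0.9366 VA  (d) PF = 0.001603 (leading)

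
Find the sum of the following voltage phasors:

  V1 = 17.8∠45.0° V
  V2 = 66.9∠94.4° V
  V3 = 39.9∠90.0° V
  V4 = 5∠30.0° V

Step 1 — Convert each phasor to rectangular form:
  V1 = 17.8·(cos(45.0°) + j·sin(45.0°)) = 12.59 + j12.59 V
  V2 = 66.9·(cos(94.4°) + j·sin(94.4°)) = -5.133 + j66.7 V
  V3 = 39.9·(cos(90.0°) + j·sin(90.0°)) = 0 + j39.9 V
  V4 = 5·(cos(30.0°) + j·sin(30.0°)) = 4.33 + j2.5 V
Step 2 — Sum components: V_total = 11.78 + j121.7 V.
Step 3 — Convert to polar: |V_total| = 122.3 V, ∠V_total = 84.5°.

V_total = 122.3∠84.5° V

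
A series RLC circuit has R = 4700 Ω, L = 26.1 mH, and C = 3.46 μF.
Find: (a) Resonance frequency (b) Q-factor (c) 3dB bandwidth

Step 1 — Resonance: ω₀ = 1/√(LC) = 1/√(0.0261·3.46e-06) = 3328 rad/s.
Step 2 — f₀ = ω₀/(2π) = 529.6 Hz.
Step 3 — Series Q: Q = ω₀L/R = 3328·0.0261/4700 = 0.01848.
Step 4 — Bandwidth: Δω = ω₀/Q = 1.801e+05 rad/s; BW = Δω/(2π) = 2.866e+04 Hz.

(a) f₀ = 529.6 Hz  (b) Q = 0.01848  (c) BW = 2.866e+04 Hz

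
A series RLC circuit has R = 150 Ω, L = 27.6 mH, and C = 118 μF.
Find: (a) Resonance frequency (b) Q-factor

Step 1 — Resonance condition Im(Z)=0 gives ω₀ = 1/√(LC).
Step 2 — ω₀ = 1/√(0.0276·0.000118) = 554.1 rad/s.
Step 3 — f₀ = ω₀/(2π) = 88.19 Hz.
Step 4 — Series Q: Q = ω₀L/R = 554.1·0.0276/150 = 0.102.

(a) f₀ = 88.19 Hz  (b) Q = 0.102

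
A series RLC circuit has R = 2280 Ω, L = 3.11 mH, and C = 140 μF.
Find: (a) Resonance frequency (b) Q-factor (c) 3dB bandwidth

Step 1 — Resonance: ω₀ = 1/√(LC) = 1/√(0.00311·0.00014) = 1515 rad/s.
Step 2 — f₀ = ω₀/(2π) = 241.2 Hz.
Step 3 — Series Q: Q = ω₀L/R = 1515·0.00311/2280 = 0.002067.
Step 4 — Bandwidth: Δω = ω₀/Q = 7.331e+05 rad/s; BW = Δω/(2π) = 1.167e+05 Hz.

(a) f₀ = 241.2 Hz  (b) Q = 0.002067  (c) BW = 1.167e+05 Hz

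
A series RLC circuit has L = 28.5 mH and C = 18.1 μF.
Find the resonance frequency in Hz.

Step 1 — Resonance condition Im(Z)=0 gives ω₀ = 1/√(LC).
Step 2 — ω₀ = 1/√(0.0285·1.81e-05) = 1392 rad/s.
Step 3 — f₀ = ω₀/(2π) = 221.6 Hz.

f₀ = 221.6 Hz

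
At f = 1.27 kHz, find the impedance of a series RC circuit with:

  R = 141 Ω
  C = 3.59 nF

Step 1 — Angular frequency: ω = 2π·f = 2π·1270 = 7980 rad/s.
Step 2 — Component impedances:
  R: Z = R = 141 Ω
  C: Z = 1/(jωC) = -j/(ω·C) = 0 - j3.491e+04 Ω
Step 3 — Series combination: Z_total = R + C = 141 - j3.491e+04 Ω = 3.491e+04∠-89.8° Ω.

Z = 141 - j3.491e+04 Ω = 3.491e+04∠-89.8° Ω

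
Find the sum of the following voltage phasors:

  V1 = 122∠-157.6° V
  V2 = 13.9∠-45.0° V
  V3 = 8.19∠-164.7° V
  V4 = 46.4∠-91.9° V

Step 1 — Convert each phasor to rectangular form:
  V1 = 122·(cos(-157.6°) + j·sin(-157.6°)) = -112.8 - j46.49 V
  V2 = 13.9·(cos(-45.0°) + j·sin(-45.0°)) = 9.829 - j9.829 V
  V3 = 8.19·(cos(-164.7°) + j·sin(-164.7°)) = -7.9 - j2.161 V
  V4 = 46.4·(cos(-91.9°) + j·sin(-91.9°)) = -1.538 - j46.37 V
Step 2 — Sum components: V_total = -112.4 - j104.9 V.
Step 3 — Convert to polar: |V_total| = 153.7 V, ∠V_total = -137.0°.

V_total = 153.7∠-137.0° V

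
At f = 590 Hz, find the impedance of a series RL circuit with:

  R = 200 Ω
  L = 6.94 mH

Step 1 — Angular frequency: ω = 2π·f = 2π·590 = 3707 rad/s.
Step 2 — Component impedances:
  R: Z = R = 200 Ω
  L: Z = jωL = j·3707·0.00694 = 0 + j25.73 Ω
Step 3 — Series combination: Z_total = R + L = 200 + j25.73 Ω = 201.6∠7.3° Ω.

Z = 200 + j25.73 Ω = 201.6∠7.3° Ω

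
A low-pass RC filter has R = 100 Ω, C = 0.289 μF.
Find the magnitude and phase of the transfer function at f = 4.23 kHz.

Step 1 — Angular frequency: ω = 2π·4230 = 2.658e+04 rad/s.
Step 2 — Transfer function: H(jω) = 1/(1 + jωRC).
Step 3 — Denominator: 1 + jωRC = 1 + j·2.658e+04·100·2.89e-07 = 1 + j0.7681.
Step 4 — H = 0.6289 - j0.4831.
Step 5 — Magnitude: |H| = 0.7931 (-2.0 dB); phase: φ = -37.5°.

|H| = 0.7931 (-2.0 dB), φ = -37.5°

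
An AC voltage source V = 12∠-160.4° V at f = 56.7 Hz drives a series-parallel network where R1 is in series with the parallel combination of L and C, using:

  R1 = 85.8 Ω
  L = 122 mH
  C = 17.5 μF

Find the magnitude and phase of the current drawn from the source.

Step 1 — Angular frequency: ω = 2π·f = 2π·56.7 = 356.3 rad/s.
Step 2 — Component impedances:
  R1: Z = R = 85.8 Ω
  L: Z = jωL = j·356.3·0.122 = 0 + j43.46 Ω
  C: Z = 1/(jωC) = -j/(ω·C) = 0 - j160.4 Ω
Step 3 — Parallel branch: L || C = 1/(1/L + 1/C) = 0 + j59.62 Ω.
Step 4 — Series with R1: Z_total = R1 + (L || C) = 85.8 + j59.62 Ω = 104.5∠34.8° Ω.
Step 5 — Source phasor: V = 12∠-160.4° V = -11.3 - j4.025 V.
Step 6 — Ohm's law: I = V / Z_total = (-11.3 - j4.025) / (85.8 + j59.62) = -0.1108 + j0.0301 A.
Step 7 — Convert to polar: |I| = 0.1149 A, ∠I = 164.8°.

I = 0.1149∠164.8° A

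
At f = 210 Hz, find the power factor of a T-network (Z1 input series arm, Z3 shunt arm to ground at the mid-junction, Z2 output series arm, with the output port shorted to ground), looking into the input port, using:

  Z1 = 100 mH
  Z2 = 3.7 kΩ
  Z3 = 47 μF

Step 1 — Angular frequency: ω = 2π·f = 2π·210 = 1319 rad/s.
Step 2 — Component impedances:
  Z1: Z = jωL = j·1319·0.1 = 0 + j131.9 Ω
  Z2: Z = R = 3700 Ω
  Z3: Z = 1/(jωC) = -j/(ω·C) = 0 - j16.13 Ω
Step 3 — With the output port shorted to ground, the output series arm Z2 runs from the junction to ground; the shunt arm Z3 also runs from the junction to ground. They appear in parallel: Z3 || Z2 = 0.07027 - j16.12 Ω.
Step 4 — Series with input arm Z1: Z_in = Z1 + (Z3 || Z2) = 0.07027 + j115.8 Ω = 115.8∠90.0° Ω.
Step 5 — Power factor: PF = cos(φ) = Re(Z)/|Z| = 0.0702742/115.822 = 0.0006067.
Step 6 — Type: Im(Z) = 115.8 ⇒ lagging (phase φ = 90.0°).

PF = 0.0006067 (lagging, φ = 90.0°)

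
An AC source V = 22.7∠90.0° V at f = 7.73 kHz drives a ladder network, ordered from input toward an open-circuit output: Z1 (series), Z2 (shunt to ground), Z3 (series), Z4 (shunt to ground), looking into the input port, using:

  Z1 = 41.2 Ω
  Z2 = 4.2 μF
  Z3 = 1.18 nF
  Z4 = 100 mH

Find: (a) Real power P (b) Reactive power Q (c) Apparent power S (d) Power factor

Step 1 — Angular frequency: ω = 2π·f = 2π·7730 = 4.857e+04 rad/s.
Step 2 — Component impedances:
  Z1: Z = R = 41.2 Ω
  Z2: Z = 1/(jωC) = -j/(ω·C) = 0 - j4.902 Ω
  Z3: Z = 1/(jωC) = -j/(ω·C) = 0 - j1.745e+04 Ω
  Z4: Z = jωL = j·4.857e+04·0.1 = 0 + j4857 Ω
Step 3 — Ladder network (open output): work backward from the far end, alternating series and parallel combinations. Z_in = 41.2 - j4.9 Ω = 41.49∠-6.8° Ω.
Step 4 — Source phasor: V = 22.7∠90.0° V = 0 + j22.7 V.
Step 5 — Current: I = V / Z = -0.06462 + j0.5433 A = 0.5471∠96.8° A.
Step 6 — Complex power: S = V·I* = 12.33 - j1.467 VA.
Step 7 — Real power: P = Re(S) = 12.33 W.
Step 8 — Reactive power: Q = Im(S) = -1.467 VAR.
Step 9 — Apparent power: |S| = 12.42 VA.
Step 10 — Power factor: PF = P/|S| = 0.993 (leading).

(a) P = 12.33 W  (b) Q = -1.467 VAR  (c) S = 12.42 VA  (d) PF = 0.993 (leading)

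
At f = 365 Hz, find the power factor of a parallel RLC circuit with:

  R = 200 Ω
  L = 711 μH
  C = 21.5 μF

Step 1 — Angular frequency: ω = 2π·f = 2π·365 = 2293 rad/s.
Step 2 — Component impedances:
  R: Z = R = 200 Ω
  L: Z = jωL = j·2293·0.000711 = 0 + j1.631 Ω
  C: Z = 1/(jωC) = -j/(ω·C) = 0 - j20.28 Ω
Step 3 — Parallel combination: 1/Z_total = 1/R + 1/L + 1/C; Z_total = 0.01572 + j1.773 Ω = 1.773∠89.5° Ω.
Step 4 — Power factor: PF = cos(φ) = Re(Z)/|Z| = 0.015719/1.7731 = 0.008865.
Step 5 — Type: Im(Z) = 1.773 ⇒ lagging (phase φ = 89.5°).

PF = 0.008865 (lagging, φ = 89.5°)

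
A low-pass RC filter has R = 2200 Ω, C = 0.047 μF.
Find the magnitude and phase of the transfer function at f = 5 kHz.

Step 1 — Angular frequency: ω = 2π·5000 = 3.142e+04 rad/s.
Step 2 — Transfer function: H(jω) = 1/(1 + jωRC).
Step 3 — Denominator: 1 + jωRC = 1 + j·3.142e+04·2200·4.7e-08 = 1 + j3.248.
Step 4 — H = 0.08656 - j0.2812.
Step 5 — Magnitude: |H| = 0.2942 (-10.6 dB); phase: φ = -72.9°.

|H| = 0.2942 (-10.6 dB), φ = -72.9°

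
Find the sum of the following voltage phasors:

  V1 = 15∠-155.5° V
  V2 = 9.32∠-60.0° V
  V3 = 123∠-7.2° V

Step 1 — Convert each phasor to rectangular form:
  V1 = 15·(cos(-155.5°) + j·sin(-155.5°)) = -13.65 - j6.22 V
  V2 = 9.32·(cos(-60.0°) + j·sin(-60.0°)) = 4.66 - j8.071 V
  V3 = 123·(cos(-7.2°) + j·sin(-7.2°)) = 122 - j15.42 V
Step 2 — Sum components: V_total = 113 - j29.71 V.
Step 3 — Convert to polar: |V_total| = 116.9 V, ∠V_total = -14.7°.

V_total = 116.9∠-14.7° V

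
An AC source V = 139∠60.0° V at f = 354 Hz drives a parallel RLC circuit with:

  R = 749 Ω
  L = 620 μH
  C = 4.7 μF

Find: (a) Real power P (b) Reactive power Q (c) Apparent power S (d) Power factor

Step 1 — Angular frequency: ω = 2π·f = 2π·354 = 2224 rad/s.
Step 2 — Component impedances:
  R: Z = R = 749 Ω
  L: Z = jωL = j·2224·0.00062 = 0 + j1.379 Ω
  C: Z = 1/(jωC) = -j/(ω·C) = 0 - j95.66 Ω
Step 3 — Parallel combination: 1/Z_total = 1/R + 1/L + 1/C; Z_total = 0.002614 + j1.399 Ω = 1.399∠89.9° Ω.
Step 4 — Source phasor: V = 139∠60.0° V = 69.5 + j120.4 V.
Step 5 — Current: I = V / Z = 86.13 - j49.51 A = 99.34∠-29.9° A.
Step 6 — Complex power: S = V·I* = 25.8 + j1.381e+04 VA.
Step 7 — Real power: P = Re(S) = 25.8 W.
Step 8 — Reactive power: Q = Im(S) = 1.381e+04 VAR.
Step 9 — Apparent power: |S| = 1.381e+04 VA.
Step 10 — Power factor: PF = P/|S| = 0.001868 (lagging).

(a) P = 25.8 W  (b) Q = 1.381e+04 VAR  (c) S = 1.381e+04 VA  (d) PF = 0.001868 (lagging)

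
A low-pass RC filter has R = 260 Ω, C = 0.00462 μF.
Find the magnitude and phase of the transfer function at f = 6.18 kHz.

Step 1 — Angular frequency: ω = 2π·6180 = 3.883e+04 rad/s.
Step 2 — Transfer function: H(jω) = 1/(1 + jωRC).
Step 3 — Denominator: 1 + jωRC = 1 + j·3.883e+04·260·4.62e-09 = 1 + j0.04664.
Step 4 — H = 0.9978 - j0.04654.
Step 5 — Magnitude: |H| = 0.9989 (-0.0 dB); phase: φ = -2.7°.

|H| = 0.9989 (-0.0 dB), φ = -2.7°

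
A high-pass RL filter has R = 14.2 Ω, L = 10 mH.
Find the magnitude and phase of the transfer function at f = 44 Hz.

Step 1 — Angular frequency: ω = 2π·44 = 276.5 rad/s.
Step 2 — Transfer function: H(jω) = jωL/(R + jωL).
Step 3 — Numerator jωL = j·2.765; denominator R + jωL = 14.2 + j2.765.
Step 4 — H = 0.03652 + j0.1876.
Step 5 — Magnitude: |H| = 0.1911 (-14.4 dB); phase: φ = 79.0°.

|H| = 0.1911 (-14.4 dB), φ = 79.0°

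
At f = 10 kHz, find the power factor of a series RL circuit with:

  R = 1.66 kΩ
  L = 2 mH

Step 1 — Angular frequency: ω = 2π·f = 2π·1e+04 = 6.283e+04 rad/s.
Step 2 — Component impedances:
  R: Z = R = 1660 Ω
  L: Z = jωL = j·6.283e+04·0.002 = 0 + j125.7 Ω
Step 3 — Series combination: Z_total = R + L = 1660 + j125.7 Ω = 1665∠4.3° Ω.
Step 4 — Power factor: PF = cos(φ) = Re(Z)/|Z| = 1660/1664.75 = 0.9971.
Step 5 — Type: Im(Z) = 125.7 ⇒ lagging (phase φ = 4.3°).

PF = 0.9971 (lagging, φ = 4.3°)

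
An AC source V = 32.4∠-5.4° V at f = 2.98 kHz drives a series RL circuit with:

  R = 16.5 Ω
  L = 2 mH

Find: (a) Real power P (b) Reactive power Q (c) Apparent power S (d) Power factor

Step 1 — Angular frequency: ω = 2π·f = 2π·2980 = 1.872e+04 rad/s.
Step 2 — Component impedances:
  R: Z = R = 16.5 Ω
  L: Z = jωL = j·1.872e+04·0.002 = 0 + j37.45 Ω
Step 3 — Series combination: Z_total = R + L = 16.5 + j37.45 Ω = 40.92∠66.2° Ω.
Step 4 — Source phasor: V = 32.4∠-5.4° V = 32.26 - j3.049 V.
Step 5 — Current: I = V / Z = 0.2496 - j0.7514 A = 0.7918∠-71.6° A.
Step 6 — Complex power: S = V·I* = 10.34 + j23.48 VA.
Step 7 — Real power: P = Re(S) = 10.34 W.
Step 8 — Reactive power: Q = Im(S) = 23.48 VAR.
Step 9 — Apparent power: |S| = 25.65 VA.
Step 10 — Power factor: PF = P/|S| = 0.4032 (lagging).

(a) P = 10.34 W  (b) Q = 23.48 VAR  (c) S = 25.65 VA  (d) PF = 0.4032 (lagging)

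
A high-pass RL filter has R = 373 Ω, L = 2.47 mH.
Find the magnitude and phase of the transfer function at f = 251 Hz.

Step 1 — Angular frequency: ω = 2π·251 = 1577 rad/s.
Step 2 — Transfer function: H(jω) = jωL/(R + jωL).
Step 3 — Numerator jωL = j·3.895; denominator R + jωL = 373 + j3.895.
Step 4 — H = 0.0001091 + j0.01044.
Step 5 — Magnitude: |H| = 0.01044 (-39.6 dB); phase: φ = 89.4°.

|H| = 0.01044 (-39.6 dB), φ = 89.4°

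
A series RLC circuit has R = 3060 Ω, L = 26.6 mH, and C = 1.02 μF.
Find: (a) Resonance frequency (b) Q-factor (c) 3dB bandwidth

Step 1 — Resonance condition Im(Z)=0 gives ω₀ = 1/√(LC).
Step 2 — ω₀ = 1/√(0.0266·1.02e-06) = 6071 rad/s.
Step 3 — f₀ = ω₀/(2π) = 966.2 Hz.
Step 4 — Series Q: Q = ω₀L/R = 6071·0.0266/3060 = 0.05277.
Step 5 — 3dB bandwidth: Δω = ω₀/Q = 1.15e+05 rad/s; BW = Δω/(2π) = 1.831e+04 Hz.

(a) f₀ = 966.2 Hz  (b) Q = 0.05277  (c) BW = 1.831e+04 Hz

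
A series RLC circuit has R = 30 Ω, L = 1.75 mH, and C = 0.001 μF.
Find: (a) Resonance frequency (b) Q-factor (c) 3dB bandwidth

Step 1 — Resonance: ω₀ = 1/√(LC) = 1/√(0.00175·1e-09) = 7.559e+05 rad/s.
Step 2 — f₀ = ω₀/(2π) = 1.203e+05 Hz.
Step 3 — Series Q: Q = ω₀L/R = 7.559e+05·0.00175/30 = 44.1.
Step 4 — Bandwidth: Δω = ω₀/Q = 1.714e+04 rad/s; BW = Δω/(2π) = 2728 Hz.

(a) f₀ = 1.203e+05 Hz  (b) Q = 44.1  (c) BW = 2728 Hz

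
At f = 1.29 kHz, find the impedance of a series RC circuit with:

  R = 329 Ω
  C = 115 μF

Step 1 — Angular frequency: ω = 2π·f = 2π·1290 = 8105 rad/s.
Step 2 — Component impedances:
  R: Z = R = 329 Ω
  C: Z = 1/(jωC) = -j/(ω·C) = 0 - j1.073 Ω
Step 3 — Series combination: Z_total = R + C = 329 - j1.073 Ω = 329∠-0.2° Ω.

Z = 329 - j1.073 Ω = 329∠-0.2° Ω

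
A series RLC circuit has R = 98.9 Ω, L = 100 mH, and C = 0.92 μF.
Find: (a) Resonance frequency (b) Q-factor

Step 1 — Resonance condition Im(Z)=0 gives ω₀ = 1/√(LC).
Step 2 — ω₀ = 1/√(0.1·9.2e-07) = 3297 rad/s.
Step 3 — f₀ = ω₀/(2π) = 524.7 Hz.
Step 4 — Series Q: Q = ω₀L/R = 3297·0.1/98.9 = 3.334.

(a) f₀ = 524.7 Hz  (b) Q = 3.334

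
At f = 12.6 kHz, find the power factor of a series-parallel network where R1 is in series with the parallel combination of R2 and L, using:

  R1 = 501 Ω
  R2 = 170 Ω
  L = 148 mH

Step 1 — Angular frequency: ω = 2π·f = 2π·1.26e+04 = 7.917e+04 rad/s.
Step 2 — Component impedances:
  R1: Z = R = 501 Ω
  R2: Z = R = 170 Ω
  L: Z = jωL = j·7.917e+04·0.148 = 0 + j1.172e+04 Ω
Step 3 — Parallel branch: R2 || L = 1/(1/R2 + 1/L) = 170 + j2.466 Ω.
Step 4 — Series with R1: Z_total = R1 + (R2 || L) = 671 + j2.466 Ω = 671∠0.2° Ω.
Step 5 — Power factor: PF = cos(φ) = Re(Z)/|Z| = 671/671 = 1.
Step 6 — Type: Im(Z) = 2.466 ⇒ lagging (phase φ = 0.2°).

PF = 1 (lagging, φ = 0.2°)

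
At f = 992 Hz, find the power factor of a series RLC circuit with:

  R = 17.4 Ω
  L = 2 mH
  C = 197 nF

Step 1 — Angular frequency: ω = 2π·f = 2π·992 = 6233 rad/s.
Step 2 — Component impedances:
  R: Z = R = 17.4 Ω
  L: Z = jωL = j·6233·0.002 = 0 + j12.47 Ω
  C: Z = 1/(jωC) = -j/(ω·C) = 0 - j814.4 Ω
Step 3 — Series combination: Z_total = R + L + C = 17.4 - j801.9 Ω = 802.1∠-88.8° Ω.
Step 4 — Power factor: PF = cos(φ) = Re(Z)/|Z| = 17.4/802.1 = 0.02169.
Step 5 — Type: Im(Z) = -801.9 ⇒ leading (phase φ = -88.8°).

PF = 0.02169 (leading, φ = -88.8°)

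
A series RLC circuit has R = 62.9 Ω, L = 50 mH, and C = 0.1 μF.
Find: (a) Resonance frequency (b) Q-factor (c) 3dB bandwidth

Step 1 — Resonance: ω₀ = 1/√(LC) = 1/√(0.05·1e-07) = 1.414e+04 rad/s.
Step 2 — f₀ = ω₀/(2π) = 2251 Hz.
Step 3 — Series Q: Q = ω₀L/R = 1.414e+04·0.05/62.9 = 11.24.
Step 4 — Bandwidth: Δω = ω₀/Q = 1258 rad/s; BW = Δω/(2π) = 200.2 Hz.

(a) f₀ = 2251 Hz  (b) Q = 11.24  (c) BW = 200.2 Hz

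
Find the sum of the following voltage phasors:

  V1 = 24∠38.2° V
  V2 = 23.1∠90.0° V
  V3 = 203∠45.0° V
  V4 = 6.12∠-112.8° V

Step 1 — Convert each phasor to rectangular form:
  V1 = 24·(cos(38.2°) + j·sin(38.2°)) = 18.86 + j14.84 V
  V2 = 23.1·(cos(90.0°) + j·sin(90.0°)) = 0 + j23.1 V
  V3 = 203·(cos(45.0°) + j·sin(45.0°)) = 143.5 + j143.5 V
  V4 = 6.12·(cos(-112.8°) + j·sin(-112.8°)) = -2.372 - j5.642 V
Step 2 — Sum components: V_total = 160 + j175.8 V.
Step 3 — Convert to polar: |V_total| = 237.8 V, ∠V_total = 47.7°.

V_total = 237.8∠47.7° V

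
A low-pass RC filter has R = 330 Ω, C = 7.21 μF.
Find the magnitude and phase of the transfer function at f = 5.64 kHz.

Step 1 — Angular frequency: ω = 2π·5640 = 3.544e+04 rad/s.
Step 2 — Transfer function: H(jω) = 1/(1 + jωRC).
Step 3 — Denominator: 1 + jωRC = 1 + j·3.544e+04·330·7.21e-06 = 1 + j84.32.
Step 4 — H = 0.0001406 - j0.01186.
Step 5 — Magnitude: |H| = 0.01186 (-38.5 dB); phase: φ = -89.3°.

|H| = 0.01186 (-38.5 dB), φ = -89.3°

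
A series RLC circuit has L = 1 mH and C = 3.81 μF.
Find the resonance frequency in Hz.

Step 1 — Resonance condition Im(Z)=0 gives ω₀ = 1/√(LC).
Step 2 — ω₀ = 1/√(0.001·3.81e-06) = 1.62e+04 rad/s.
Step 3 — f₀ = ω₀/(2π) = 2578 Hz.

f₀ = 2578 Hz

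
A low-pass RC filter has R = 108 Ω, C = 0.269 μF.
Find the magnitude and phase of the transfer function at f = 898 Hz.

Step 1 — Angular frequency: ω = 2π·898 = 5642 rad/s.
Step 2 — Transfer function: H(jω) = 1/(1 + jωRC).
Step 3 — Denominator: 1 + jωRC = 1 + j·5642·108·2.69e-07 = 1 + j0.1639.
Step 4 — H = 0.9738 - j0.1596.
Step 5 — Magnitude: |H| = 0.9868 (-0.1 dB); phase: φ = -9.3°.

|H| = 0.9868 (-0.1 dB), φ = -9.3°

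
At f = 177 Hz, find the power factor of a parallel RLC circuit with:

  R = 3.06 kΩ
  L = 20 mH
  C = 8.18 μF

Step 1 — Angular frequency: ω = 2π·f = 2π·177 = 1112 rad/s.
Step 2 — Component impedances:
  R: Z = R = 3060 Ω
  L: Z = jωL = j·1112·0.02 = 0 + j22.24 Ω
  C: Z = 1/(jωC) = -j/(ω·C) = 0 - j109.9 Ω
Step 3 — Parallel combination: 1/Z_total = 1/R + 1/L + 1/C; Z_total = 0.2541 + j27.88 Ω = 27.88∠89.5° Ω.
Step 4 — Power factor: PF = cos(φ) = Re(Z)/|Z| = 0.25408/27.884 = 0.009112.
Step 5 — Type: Im(Z) = 27.88 ⇒ lagging (phase φ = 89.5°).

PF = 0.009112 (lagging, φ = 89.5°)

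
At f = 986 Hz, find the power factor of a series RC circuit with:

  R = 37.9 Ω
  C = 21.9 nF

Step 1 — Angular frequency: ω = 2π·f = 2π·986 = 6195 rad/s.
Step 2 — Component impedances:
  R: Z = R = 37.9 Ω
  C: Z = 1/(jωC) = -j/(ω·C) = 0 - j7371 Ω
Step 3 — Series combination: Z_total = R + C = 37.9 - j7371 Ω = 7371∠-89.7° Ω.
Step 4 — Power factor: PF = cos(φ) = Re(Z)/|Z| = 37.9/7371 = 0.005142.
Step 5 — Type: Im(Z) = -7371 ⇒ leading (phase φ = -89.7°).

PF = 0.005142 (leading, φ = -89.7°)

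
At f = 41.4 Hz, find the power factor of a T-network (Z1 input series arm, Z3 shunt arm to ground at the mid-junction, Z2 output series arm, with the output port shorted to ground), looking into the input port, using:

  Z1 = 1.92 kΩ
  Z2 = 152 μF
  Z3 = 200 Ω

Step 1 — Angular frequency: ω = 2π·f = 2π·41.4 = 260.1 rad/s.
Step 2 — Component impedances:
  Z1: Z = R = 1920 Ω
  Z2: Z = 1/(jωC) = -j/(ω·C) = 0 - j25.29 Ω
  Z3: Z = R = 200 Ω
Step 3 — With the output port shorted to ground, the output series arm Z2 runs from the junction to ground; the shunt arm Z3 also runs from the junction to ground. They appear in parallel: Z3 || Z2 = 3.148 - j24.89 Ω.
Step 4 — Series with input arm Z1: Z_in = Z1 + (Z3 || Z2) = 1923 - j24.89 Ω = 1923∠-0.7° Ω.
Step 5 — Power factor: PF = cos(φ) = Re(Z)/|Z| = 1923.1/1923.3 = 0.9999.
Step 6 — Type: Im(Z) = -24.89 ⇒ leading (phase φ = -0.7°).

PF = 0.9999 (leading, φ = -0.7°)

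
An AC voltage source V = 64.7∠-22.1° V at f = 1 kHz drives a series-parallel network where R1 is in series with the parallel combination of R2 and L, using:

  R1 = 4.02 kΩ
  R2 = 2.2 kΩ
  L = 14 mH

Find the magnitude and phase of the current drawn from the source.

Step 1 — Angular frequency: ω = 2π·f = 2π·1000 = 6283 rad/s.
Step 2 — Component impedances:
  R1: Z = R = 4020 Ω
  R2: Z = R = 2200 Ω
  L: Z = jωL = j·6283·0.014 = 0 + j87.96 Ω
Step 3 — Parallel branch: R2 || L = 1/(1/R2 + 1/L) = 3.512 + j87.82 Ω.
Step 4 — Series with R1: Z_total = R1 + (R2 || L) = 4024 + j87.82 Ω = 4024∠1.3° Ω.
Step 5 — Source phasor: V = 64.7∠-22.1° V = 59.95 - j24.34 V.
Step 6 — Ohm's law: I = V / Z_total = (59.95 - j24.34) / (4024 + j87.82) = 0.01476 - j0.006372 A.
Step 7 — Convert to polar: |I| = 0.01608 A, ∠I = -23.4°.

I = 0.01608∠-23.4° A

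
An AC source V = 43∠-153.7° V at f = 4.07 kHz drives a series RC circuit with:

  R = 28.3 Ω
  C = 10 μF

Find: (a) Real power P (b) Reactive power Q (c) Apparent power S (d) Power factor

Step 1 — Angular frequency: ω = 2π·f = 2π·4070 = 2.557e+04 rad/s.
Step 2 — Component impedances:
  R: Z = R = 28.3 Ω
  C: Z = 1/(jωC) = -j/(ω·C) = 0 - j3.91 Ω
Step 3 — Series combination: Z_total = R + C = 28.3 - j3.91 Ω = 28.57∠-7.9° Ω.
Step 4 — Source phasor: V = 43∠-153.7° V = -38.55 - j19.05 V.
Step 5 — Current: I = V / Z = -1.245 - j0.8453 A = 1.505∠-145.8° A.
Step 6 — Complex power: S = V·I* = 64.11 - j8.859 VA.
Step 7 — Real power: P = Re(S) = 64.11 W.
Step 8 — Reactive power: Q = Im(S) = -8.859 VAR.
Step 9 — Apparent power: |S| = 64.72 VA.
Step 10 — Power factor: PF = P/|S| = 0.9906 (leading).

(a) P = 64.11 W  (b) Q = -8.859 VAR  (c) S = 64.72 VA  (d) PF = 0.9906 (leading)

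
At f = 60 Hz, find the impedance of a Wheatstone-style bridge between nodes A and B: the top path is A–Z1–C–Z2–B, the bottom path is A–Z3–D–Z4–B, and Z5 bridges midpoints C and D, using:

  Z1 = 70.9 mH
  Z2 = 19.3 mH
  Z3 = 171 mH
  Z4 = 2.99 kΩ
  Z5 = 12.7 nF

Step 1 — Angular frequency: ω = 2π·f = 2π·60 = 377 rad/s.
Step 2 — Component impedances:
  Z1: Z = jωL = j·377·0.0709 = 0 + j26.73 Ω
  Z2: Z = jωL = j·377·0.0193 = 0 + j7.276 Ω
  Z3: Z = jωL = j·377·0.171 = 0 + j64.47 Ω
  Z4: Z = R = 2990 Ω
  Z5: Z = 1/(jωC) = -j/(ω·C) = 0 - j2.089e+05 Ω
Step 3 — Bridge requires nodal analysis (the Z5 bridge couples midpoints C and D, so the two paths cannot be reduced to a simple series/parallel combination). Setting node B to ground and injecting 1 A at node A, the 3-node admittance system at A, C, D solves to V_A = Z_AB = 0.3866 + j34 Ω = 34∠89.3° Ω.

Z = 0.3866 + j34 Ω = 34∠89.3° Ω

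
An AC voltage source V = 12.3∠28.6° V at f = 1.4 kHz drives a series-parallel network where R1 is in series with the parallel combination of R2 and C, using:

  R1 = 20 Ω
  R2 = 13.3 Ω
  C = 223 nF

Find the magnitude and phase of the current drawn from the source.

Step 1 — Angular frequency: ω = 2π·f = 2π·1400 = 8796 rad/s.
Step 2 — Component impedances:
  R1: Z = R = 20 Ω
  R2: Z = R = 13.3 Ω
  C: Z = 1/(jωC) = -j/(ω·C) = 0 - j509.8 Ω
Step 3 — Parallel branch: R2 || C = 1/(1/R2 + 1/C) = 13.29 - j0.3468 Ω.
Step 4 — Series with R1: Z_total = R1 + (R2 || C) = 33.29 - j0.3468 Ω = 33.29∠-0.6° Ω.
Step 5 — Source phasor: V = 12.3∠28.6° V = 10.8 + j5.888 V.
Step 6 — Ohm's law: I = V / Z_total = (10.8 + j5.888) / (33.29 - j0.3468) = 0.3225 + j0.1802 A.
Step 7 — Convert to polar: |I| = 0.3694 A, ∠I = 29.2°.

I = 0.3694∠29.2° A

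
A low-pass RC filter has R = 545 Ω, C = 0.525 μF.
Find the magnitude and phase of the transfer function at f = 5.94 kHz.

Step 1 — Angular frequency: ω = 2π·5940 = 3.732e+04 rad/s.
Step 2 — Transfer function: H(jω) = 1/(1 + jωRC).
Step 3 — Denominator: 1 + jωRC = 1 + j·3.732e+04·545·5.25e-07 = 1 + j10.68.
Step 4 — H = 0.008693 - j0.09283.
Step 5 — Magnitude: |H| = 0.09324 (-20.6 dB); phase: φ = -84.7°.

|H| = 0.09324 (-20.6 dB), φ = -84.7°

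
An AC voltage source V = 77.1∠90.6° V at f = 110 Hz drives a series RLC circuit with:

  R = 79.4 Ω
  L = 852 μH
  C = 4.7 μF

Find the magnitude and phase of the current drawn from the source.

Step 1 — Angular frequency: ω = 2π·f = 2π·110 = 691.2 rad/s.
Step 2 — Component impedances:
  R: Z = R = 79.4 Ω
  L: Z = jωL = j·691.2·0.000852 = 0 + j0.5889 Ω
  C: Z = 1/(jωC) = -j/(ω·C) = 0 - j307.8 Ω
Step 3 — Series combination: Z_total = R + L + C = 79.4 - j307.3 Ω = 317.3∠-75.5° Ω.
Step 4 — Source phasor: V = 77.1∠90.6° V = -0.8074 + j77.1 V.
Step 5 — Ohm's law: I = V / Z_total = (-0.8074 + j77.1) / (79.4 - j307.3) = -0.2358 + j0.05832 A.
Step 6 — Convert to polar: |I| = 0.243 A, ∠I = 166.1°.

I = 0.243∠166.1° A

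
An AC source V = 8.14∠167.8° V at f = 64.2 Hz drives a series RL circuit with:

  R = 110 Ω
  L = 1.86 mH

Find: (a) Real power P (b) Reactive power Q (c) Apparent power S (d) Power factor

Step 1 — Angular frequency: ω = 2π·f = 2π·64.2 = 403.4 rad/s.
Step 2 — Component impedances:
  R: Z = R = 110 Ω
  L: Z = jωL = j·403.4·0.00186 = 0 + j0.7503 Ω
Step 3 — Series combination: Z_total = R + L = 110 + j0.7503 Ω = 110∠0.4° Ω.
Step 4 — Source phasor: V = 8.14∠167.8° V = -7.956 + j1.72 V.
Step 5 — Current: I = V / Z = -0.07222 + j0.01613 A = 0.074∠167.4° A.
Step 6 — Complex power: S = V·I* = 0.6023 + j0.004108 VA.
Step 7 — Real power: P = Re(S) = 0.6023 W.
Step 8 — Reactive power: Q = Im(S) = 0.004108 VAR.
Step 9 — Apparent power: |S| = 0.6023 VA.
Step 10 — Power factor: PF = P/|S| = 1 (lagging).

(a) P = 0.6023 W  (b) Q = 0.004108 VAR  (c) S = 0.6023 VA  (d) PF = 1 (lagging)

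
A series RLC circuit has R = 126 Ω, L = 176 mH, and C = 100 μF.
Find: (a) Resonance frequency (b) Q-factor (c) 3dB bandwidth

Step 1 — Resonance: ω₀ = 1/√(LC) = 1/√(0.176·0.0001) = 238.4 rad/s.
Step 2 — f₀ = ω₀/(2π) = 37.94 Hz.
Step 3 — Series Q: Q = ω₀L/R = 238.4·0.176/126 = 0.333.
Step 4 — Bandwidth: Δω = ω₀/Q = 715.9 rad/s; BW = Δω/(2π) = 113.9 Hz.

(a) f₀ = 37.94 Hz  (b) Q = 0.333  (c) BW = 113.9 Hz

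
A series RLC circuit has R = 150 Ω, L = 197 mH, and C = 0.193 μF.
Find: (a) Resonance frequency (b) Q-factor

Step 1 — Resonance condition Im(Z)=0 gives ω₀ = 1/√(LC).
Step 2 — ω₀ = 1/√(0.197·1.93e-07) = 5128 rad/s.
Step 3 — f₀ = ω₀/(2π) = 816.2 Hz.
Step 4 — Series Q: Q = ω₀L/R = 5128·0.197/150 = 6.735.

(a) f₀ = 816.2 Hz  (b) Q = 6.735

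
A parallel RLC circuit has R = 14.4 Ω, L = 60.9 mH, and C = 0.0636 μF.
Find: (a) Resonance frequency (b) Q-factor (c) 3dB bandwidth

Step 1 — Resonance: ω₀ = 1/√(LC) = 1/√(0.0609·6.36e-08) = 1.607e+04 rad/s.
Step 2 — f₀ = ω₀/(2π) = 2557 Hz.
Step 3 — Parallel Q: Q = R/(ω₀L) = 14.4/(1.607e+04·0.0609) = 0.01472.
Step 4 — Bandwidth: Δω = ω₀/Q = 1.092e+06 rad/s; BW = Δω/(2π) = 1.738e+05 Hz.

(a) f₀ = 2557 Hz  (b) Q = 0.01472  (c) BW = 1.738e+05 Hz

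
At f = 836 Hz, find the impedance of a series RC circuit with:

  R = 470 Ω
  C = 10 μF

Step 1 — Angular frequency: ω = 2π·f = 2π·836 = 5253 rad/s.
Step 2 — Component impedances:
  R: Z = R = 470 Ω
  C: Z = 1/(jωC) = -j/(ω·C) = 0 - j19.04 Ω
Step 3 — Series combination: Z_total = R + C = 470 - j19.04 Ω = 470.4∠-2.3° Ω.

Z = 470 - j19.04 Ω = 470.4∠-2.3° Ω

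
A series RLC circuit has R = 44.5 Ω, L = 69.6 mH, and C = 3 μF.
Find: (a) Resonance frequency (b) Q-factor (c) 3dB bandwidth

Step 1 — Resonance condition Im(Z)=0 gives ω₀ = 1/√(LC).
Step 2 — ω₀ = 1/√(0.0696·3e-06) = 2188 rad/s.
Step 3 — f₀ = ω₀/(2π) = 348.3 Hz.
Step 4 — Series Q: Q = ω₀L/R = 2188·0.0696/44.5 = 3.423.
Step 5 — 3dB bandwidth: Δω = ω₀/Q = 639.4 rad/s; BW = Δω/(2π) = 101.8 Hz.

(a) f₀ = 348.3 Hz  (b) Q = 3.423  (c) BW = 101.8 Hz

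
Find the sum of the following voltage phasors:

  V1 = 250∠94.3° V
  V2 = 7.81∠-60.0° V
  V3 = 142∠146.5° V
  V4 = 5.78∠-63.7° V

Step 1 — Convert each phasor to rectangular form:
  V1 = 250·(cos(94.3°) + j·sin(94.3°)) = -18.74 + j249.3 V
  V2 = 7.81·(cos(-60.0°) + j·sin(-60.0°)) = 3.905 - j6.764 V
  V3 = 142·(cos(146.5°) + j·sin(146.5°)) = -118.4 + j78.38 V
  V4 = 5.78·(cos(-63.7°) + j·sin(-63.7°)) = 2.561 - j5.182 V
Step 2 — Sum components: V_total = -130.7 + j315.7 V.
Step 3 — Convert to polar: |V_total| = 341.7 V, ∠V_total = 112.5°.

V_total = 341.7∠112.5° V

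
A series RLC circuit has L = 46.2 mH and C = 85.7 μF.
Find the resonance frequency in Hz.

Step 1 — Resonance condition Im(Z)=0 gives ω₀ = 1/√(LC).
Step 2 — ω₀ = 1/√(0.0462·8.57e-05) = 502.6 rad/s.
Step 3 — f₀ = ω₀/(2π) = 79.99 Hz.

f₀ = 79.99 Hz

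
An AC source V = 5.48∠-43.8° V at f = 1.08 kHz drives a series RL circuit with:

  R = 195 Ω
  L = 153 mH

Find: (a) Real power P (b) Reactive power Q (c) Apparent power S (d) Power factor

Step 1 — Angular frequency: ω = 2π·f = 2π·1080 = 6786 rad/s.
Step 2 — Component impedances:
  R: Z = R = 195 Ω
  L: Z = jωL = j·6786·0.153 = 0 + j1038 Ω
Step 3 — Series combination: Z_total = R + L = 195 + j1038 Ω = 1056∠79.4° Ω.
Step 4 — Source phasor: V = 5.48∠-43.8° V = 3.955 - j3.793 V.
Step 5 — Current: I = V / Z = -0.002838 - j0.004343 A = 0.005187∠-123.2° A.
Step 6 — Complex power: S = V·I* = 0.005247 + j0.02794 VA.
Step 7 — Real power: P = Re(S) = 0.005247 W.
Step 8 — Reactive power: Q = Im(S) = 0.02794 VAR.
Step 9 — Apparent power: |S| = 0.02843 VA.
Step 10 — Power factor: PF = P/|S| = 0.1846 (lagging).

(a) P = 0.005247 W  (b) Q = 0.02794 VAR  (c) S = 0.02843 VA  (d) PF = 0.1846 (lagging)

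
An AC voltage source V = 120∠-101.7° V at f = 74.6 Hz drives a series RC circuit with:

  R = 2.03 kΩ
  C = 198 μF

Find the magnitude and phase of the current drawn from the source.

Step 1 — Angular frequency: ω = 2π·f = 2π·74.6 = 468.7 rad/s.
Step 2 — Component impedances:
  R: Z = R = 2030 Ω
  C: Z = 1/(jωC) = -j/(ω·C) = 0 - j10.77 Ω
Step 3 — Series combination: Z_total = R + C = 2030 - j10.77 Ω = 2030∠-0.3° Ω.
Step 4 — Source phasor: V = 120∠-101.7° V = -24.33 - j117.5 V.
Step 5 — Ohm's law: I = V / Z_total = (-24.33 - j117.5) / (2030 - j10.77) = -0.01168 - j0.05795 A.
Step 6 — Convert to polar: |I| = 0.05911 A, ∠I = -101.4°.

I = 0.05911∠-101.4° A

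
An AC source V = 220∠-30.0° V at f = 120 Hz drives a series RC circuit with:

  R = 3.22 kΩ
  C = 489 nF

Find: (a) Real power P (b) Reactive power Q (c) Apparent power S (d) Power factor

Step 1 — Angular frequency: ω = 2π·f = 2π·120 = 754 rad/s.
Step 2 — Component impedances:
  R: Z = R = 3220 Ω
  C: Z = 1/(jωC) = -j/(ω·C) = 0 - j2712 Ω
Step 3 — Series combination: Z_total = R + C = 3220 - j2712 Ω = 4210∠-40.1° Ω.
Step 4 — Source phasor: V = 220∠-30.0° V = 190.5 - j110 V.
Step 5 — Current: I = V / Z = 0.05144 + j0.009171 A = 0.05226∠10.1° A.
Step 6 — Complex power: S = V·I* = 8.793 - j7.406 VA.
Step 7 — Real power: P = Re(S) = 8.793 W.
Step 8 — Reactive power: Q = Im(S) = -7.406 VAR.
Step 9 — Apparent power: |S| = 11.5 VA.
Step 10 — Power factor: PF = P/|S| = 0.7648 (leading).

(a) P = 8.793 W  (b) Q = -7.406 VAR  (c) S = 11.5 VA  (d) PF = 0.7648 (leading)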